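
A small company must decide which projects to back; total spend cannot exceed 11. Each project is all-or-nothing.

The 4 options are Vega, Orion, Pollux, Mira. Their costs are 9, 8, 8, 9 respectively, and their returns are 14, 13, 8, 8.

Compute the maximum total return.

Allowing fractional choices, the relaxed optimum would be about 17.7, but projects are indivisible.
Pollux: cost 8 ≤ 11, return 8.
Vega: cost 9 ≤ 11, return 14.
Orion: cost 8 ≤ 11, return 13.
Best is Vega with total return 14.

14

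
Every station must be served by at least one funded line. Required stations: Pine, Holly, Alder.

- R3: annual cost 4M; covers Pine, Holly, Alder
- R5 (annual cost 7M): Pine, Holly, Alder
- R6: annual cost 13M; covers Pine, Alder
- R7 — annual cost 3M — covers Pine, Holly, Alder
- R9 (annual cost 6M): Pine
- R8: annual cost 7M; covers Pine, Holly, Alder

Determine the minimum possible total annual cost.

R7 alone covers Pine, Holly, Alder — every station.
Total annual cost: 3.
No cover costs less than 3.

3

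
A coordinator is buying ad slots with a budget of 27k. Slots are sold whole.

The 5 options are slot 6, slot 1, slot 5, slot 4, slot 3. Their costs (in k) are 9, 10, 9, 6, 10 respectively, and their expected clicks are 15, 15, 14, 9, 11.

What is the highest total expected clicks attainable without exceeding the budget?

39

slot 6 + slot 5 + slot 4: cost 9 + 9 + 6 = 24 ≤ 27, expected clicks 15 + 14 + 9 = 38.
slot 6 + slot 1 + slot 4: cost 9 + 10 + 6 = 25 ≤ 27, expected clicks 15 + 15 + 9 = 39.
Best is slot 6, slot 1, and slot 4 with total expected clicks 39.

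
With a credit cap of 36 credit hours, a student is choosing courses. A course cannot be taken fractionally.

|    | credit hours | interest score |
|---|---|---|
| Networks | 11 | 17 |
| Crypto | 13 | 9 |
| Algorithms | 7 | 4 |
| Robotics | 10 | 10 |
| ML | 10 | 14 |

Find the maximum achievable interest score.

Networks + Crypto + Robotics: credit hours 11 + 13 + 10 = 34 ≤ 36, interest score 17 + 9 + 10 = 36.
Networks + Crypto + ML: credit hours 11 + 13 + 10 = 34 ≤ 36, interest score 17 + 9 + 14 = 40.
Networks + Robotics + ML: credit hours 11 + 10 + 10 = 31 ≤ 36, interest score 17 + 10 + 14 = 41.
Best is Networks, Robotics, and ML with total interest score 41.

41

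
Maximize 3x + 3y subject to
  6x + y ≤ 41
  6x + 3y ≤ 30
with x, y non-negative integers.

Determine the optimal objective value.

30

(x,y)=(0,10) is feasible, giving 30.
(x,y)=(0,9) is feasible, giving 27.
The best lattice point is (0,10), giving 30.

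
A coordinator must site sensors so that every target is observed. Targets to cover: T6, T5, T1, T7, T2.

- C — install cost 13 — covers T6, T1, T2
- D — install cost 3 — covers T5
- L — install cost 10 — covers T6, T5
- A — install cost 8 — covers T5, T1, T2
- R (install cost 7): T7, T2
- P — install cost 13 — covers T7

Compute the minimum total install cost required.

23

The greedy cost-per-new-target heuristic would pick A, R, and L for 25, but a cheaper cover exists.
Choose C, D, and R: together they cover T6, T5, T1, T7, T2 — every target.
Total install cost: 13 + 3 + 7 = 23.
No cover costs less than 23.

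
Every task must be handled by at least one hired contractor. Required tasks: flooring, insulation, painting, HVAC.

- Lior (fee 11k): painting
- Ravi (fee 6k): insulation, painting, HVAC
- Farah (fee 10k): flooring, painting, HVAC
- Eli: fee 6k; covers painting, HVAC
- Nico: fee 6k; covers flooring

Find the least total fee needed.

12

This is an integer covering problem.
Choose Ravi and Nico: together they cover flooring, insulation, painting, HVAC — every task.
Total fee: 6 + 6 = 12.
No cover costs less than 12.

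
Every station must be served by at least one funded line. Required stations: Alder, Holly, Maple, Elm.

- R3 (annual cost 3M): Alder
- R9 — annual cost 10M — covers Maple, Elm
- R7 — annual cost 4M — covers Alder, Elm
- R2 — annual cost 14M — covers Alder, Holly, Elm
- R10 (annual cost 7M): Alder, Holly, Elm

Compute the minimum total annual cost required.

17

The greedy cost-per-new-station heuristic would pick R7, R10, and R9 for 21, but a cheaper cover exists.
Choose R9 and R10: together they cover Alder, Holly, Maple, Elm — every station.
Total annual cost: 10 + 7 = 17.
No cover costs less than 17.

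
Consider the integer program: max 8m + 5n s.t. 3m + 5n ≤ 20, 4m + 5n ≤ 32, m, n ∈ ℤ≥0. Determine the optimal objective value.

48

The continuous relaxation peaks at (6.67, 0) with value 53.33; rounding to a feasible lattice point costs some objective.
(m,n)=(6,0): 3·6+5·0=18≤20, 4·6+5·0=24≤32, objective 48.
(m,n)=(5,1): 3·5+5·1=20≤20, 4·5+5·1=25≤32, objective 45.
(m,n)=(5,0): 3·5+5·0=15≤20, 4·5+5·0=20≤32, objective 40.
The best lattice point is (6,0), giving 48.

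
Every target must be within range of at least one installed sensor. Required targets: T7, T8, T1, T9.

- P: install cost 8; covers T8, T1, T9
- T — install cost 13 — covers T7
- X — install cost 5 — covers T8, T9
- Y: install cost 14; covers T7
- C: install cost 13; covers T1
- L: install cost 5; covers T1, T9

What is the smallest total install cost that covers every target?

This is a weighted set-cover instance.
The greedy cost-per-new-target heuristic would pick X, L, and T for 23, but a cheaper cover exists.
Choose P and T: together they cover T7, T8, T1, T9 — every target.
Total install cost: 8 + 13 = 21.
No cover costs less than 21.

21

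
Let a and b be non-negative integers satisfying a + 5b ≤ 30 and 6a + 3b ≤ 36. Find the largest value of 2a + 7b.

42

(a,b)=(0,6): 1·0+5·6=30≤30, 6·0+3·6=18≤36, objective 42.
(a,b)=(3,5): 1·3+5·5=28≤30, 6·3+3·5=33≤36, objective 41.
No feasible integer point exceeds 42.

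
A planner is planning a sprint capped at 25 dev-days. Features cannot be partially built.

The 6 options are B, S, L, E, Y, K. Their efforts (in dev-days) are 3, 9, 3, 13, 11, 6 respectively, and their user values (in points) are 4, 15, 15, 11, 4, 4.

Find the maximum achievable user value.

41

Allowing fractional choices, the relaxed optimum would be about 42.5, but features are indivisible.
B + S + L + K: effort 3 + 9 + 3 + 6 = 21 ≤ 25, user value 4 + 15 + 15 + 4 = 38.
B + S + L: effort 3 + 9 + 3 = 15 ≤ 25, user value 4 + 15 + 15 = 34.
S + L + E: effort 9 + 3 + 13 = 25 ≤ 25, user value 15 + 15 + 11 = 41.
Best is S, L, and E with total user value 41.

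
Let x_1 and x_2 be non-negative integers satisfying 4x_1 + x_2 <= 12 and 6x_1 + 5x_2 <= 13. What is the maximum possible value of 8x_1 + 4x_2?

(x_1,x_2)=(2,0): 4·2+1·0=8≤12, 6·2+5·0=12≤13, objective 16.
(x_1,x_2)=(1,1): 4·1+1·1=5≤12, 6·1+5·1=11≤13, objective 12.
The best lattice point is (2,0), giving 16.

16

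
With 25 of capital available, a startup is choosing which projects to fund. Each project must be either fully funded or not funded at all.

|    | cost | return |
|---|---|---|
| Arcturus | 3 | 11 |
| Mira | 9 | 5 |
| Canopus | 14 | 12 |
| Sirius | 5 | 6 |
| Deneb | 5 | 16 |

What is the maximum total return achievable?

Take Arcturus, Canopus, and Deneb: cost 3 + 14 + 5 = 22 ≤ 25, return 11 + 12 + 16 = 39.
No other feasible combination does better.

39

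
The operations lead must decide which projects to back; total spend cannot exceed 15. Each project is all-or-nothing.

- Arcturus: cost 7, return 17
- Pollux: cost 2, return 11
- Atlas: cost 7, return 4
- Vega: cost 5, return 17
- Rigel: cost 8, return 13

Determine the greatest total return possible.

45

Arcturus + Pollux + Vega: cost 7 + 2 + 5 = 14 ≤ 15, return 17 + 11 + 17 = 45.
Pollux + Vega + Rigel: cost 2 + 5 + 8 = 15 ≤ 15, return 11 + 17 + 13 = 41.
Arcturus + Vega: cost 7 + 5 = 12 ≤ 15, return 17 + 17 = 34.
Best is Arcturus, Pollux, and Vega with total return 45.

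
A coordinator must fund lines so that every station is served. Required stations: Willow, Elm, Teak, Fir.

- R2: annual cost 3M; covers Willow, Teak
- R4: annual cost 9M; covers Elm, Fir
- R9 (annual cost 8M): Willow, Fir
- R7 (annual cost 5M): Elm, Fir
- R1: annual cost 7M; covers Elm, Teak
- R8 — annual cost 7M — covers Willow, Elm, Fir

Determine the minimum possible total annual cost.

This is a weighted set-cover instance.
Choose R2 and R7: together they cover Willow, Elm, Teak, Fir — every station.
Total annual cost: 3 + 5 = 8.
No cover costs less than 8.

8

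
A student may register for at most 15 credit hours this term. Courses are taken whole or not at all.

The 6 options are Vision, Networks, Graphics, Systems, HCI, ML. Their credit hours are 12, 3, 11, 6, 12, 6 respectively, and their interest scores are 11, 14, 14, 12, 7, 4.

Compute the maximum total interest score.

30

Allowing fractional choices, the relaxed optimum would be about 33.6, but courses are indivisible.
Networks + Systems: credit hours 3 + 6 = 9 ≤ 15, interest score 14 + 12 = 26.
Networks + Graphics: credit hours 3 + 11 = 14 ≤ 15, interest score 14 + 14 = 28.
Networks + Systems + ML: credit hours 3 + 6 + 6 = 15 ≤ 15, interest score 14 + 12 + 4 = 30.
Best is Networks, Systems, and ML with total interest score 30.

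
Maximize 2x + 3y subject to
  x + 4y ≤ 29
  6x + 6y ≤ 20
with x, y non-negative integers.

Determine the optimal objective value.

9

The continuous relaxation peaks at (0, 3.33) with value 10.00; rounding to a feasible lattice point costs some objective.
(x,y)=(0,3): 1·0+4·3=12≤29, 6·0+6·3=18≤20, objective 9.
(x,y)=(1,2): 1·1+4·2=9≤29, 6·1+6·2=18≤20, objective 8.
Maximum is 9 at (x,y)=(0,3).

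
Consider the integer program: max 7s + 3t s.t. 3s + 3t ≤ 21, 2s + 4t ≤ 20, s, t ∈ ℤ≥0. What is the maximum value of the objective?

49

(s,t)=(7,0): 3·7+3·0=21≤21, 2·7+4·0=14≤20, objective 49.
(s,t)=(6,1): 3·6+3·1=21≤21, 2·6+4·1=16≤20, objective 45.
(s,t)=(6,0): 3·6+3·0=18≤21, 2·6+4·0=12≤20, objective 42.
Maximum is 49 at (s,t)=(7,0).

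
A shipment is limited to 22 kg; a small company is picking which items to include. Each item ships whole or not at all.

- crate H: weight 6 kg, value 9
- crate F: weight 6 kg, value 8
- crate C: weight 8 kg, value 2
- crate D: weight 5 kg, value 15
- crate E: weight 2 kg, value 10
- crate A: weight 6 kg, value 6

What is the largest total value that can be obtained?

42

Take crate H, crate F, crate D, and crate E: weight 6 + 6 + 5 + 2 = 19 ≤ 22, value 9 + 8 + 15 + 10 = 42.
No other feasible combination does better.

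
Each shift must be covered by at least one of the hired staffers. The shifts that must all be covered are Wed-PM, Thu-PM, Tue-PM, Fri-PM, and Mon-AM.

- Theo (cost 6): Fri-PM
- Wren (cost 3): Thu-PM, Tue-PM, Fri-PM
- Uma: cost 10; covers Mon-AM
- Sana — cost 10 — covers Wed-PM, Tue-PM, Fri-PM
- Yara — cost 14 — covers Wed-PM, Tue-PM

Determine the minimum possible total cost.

Choose Wren, Uma, and Sana: together they cover Wed-PM, Thu-PM, Tue-PM, Fri-PM, Mon-AM — every shift.
Total cost: 3 + 10 + 10 = 23.

23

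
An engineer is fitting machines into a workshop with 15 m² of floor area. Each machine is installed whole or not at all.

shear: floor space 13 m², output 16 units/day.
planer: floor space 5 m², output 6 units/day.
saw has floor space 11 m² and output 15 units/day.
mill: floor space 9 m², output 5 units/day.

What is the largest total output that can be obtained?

This is an integer program with binary decision variables.
Allowing fractional choices, the relaxed optimum would be about 19.9, but machines are indivisible.
saw: floor space 11 ≤ 15, output 15.
shear: floor space 13 ≤ 15, output 16.
Best is shear with total output 16.

16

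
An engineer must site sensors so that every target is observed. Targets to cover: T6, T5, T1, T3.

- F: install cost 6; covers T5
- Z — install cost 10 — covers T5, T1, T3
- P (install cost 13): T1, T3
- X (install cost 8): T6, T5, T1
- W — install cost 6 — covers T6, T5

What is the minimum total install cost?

The greedy cost-per-new-target heuristic would pick X and Z for 18, but a cheaper cover exists.
Choose Z and W: together they cover T6, T5, T1, T3 — every target.
Total install cost: 10 + 6 = 16.
No cover costs less than 16.

16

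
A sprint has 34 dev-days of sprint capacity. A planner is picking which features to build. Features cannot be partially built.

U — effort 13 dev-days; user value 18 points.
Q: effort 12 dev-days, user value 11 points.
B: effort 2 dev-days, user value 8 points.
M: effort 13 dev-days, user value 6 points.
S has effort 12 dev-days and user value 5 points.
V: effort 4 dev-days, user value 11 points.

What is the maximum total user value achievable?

Take U, Q, B, and V: effort 13 + 12 + 2 + 4 = 31 ≤ 34, user value 18 + 11 + 8 + 11 = 48.
No other feasible combination does better.

48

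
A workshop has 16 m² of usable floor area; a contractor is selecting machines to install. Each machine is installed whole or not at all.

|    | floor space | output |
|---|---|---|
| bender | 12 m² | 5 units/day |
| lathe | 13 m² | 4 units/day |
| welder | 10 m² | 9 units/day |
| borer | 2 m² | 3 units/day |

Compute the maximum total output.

12

Allowing fractional choices, the relaxed optimum would be about 13.7, but machines are indivisible.
bender + borer: floor space 12 + 2 = 14 ≤ 16, output 5 + 3 = 8.
welder: floor space 10 ≤ 16, output 9.
welder + borer: floor space 10 + 2 = 12 ≤ 16, output 9 + 3 = 12.
Best is welder and borer with total output 12.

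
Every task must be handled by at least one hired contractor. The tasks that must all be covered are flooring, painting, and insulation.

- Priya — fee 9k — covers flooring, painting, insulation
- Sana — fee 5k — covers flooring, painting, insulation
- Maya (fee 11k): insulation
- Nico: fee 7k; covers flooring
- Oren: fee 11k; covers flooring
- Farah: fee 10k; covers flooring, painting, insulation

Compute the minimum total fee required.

Sana alone covers flooring, painting, insulation — every task.
Total fee: 5.
No cover costs less than 5.

5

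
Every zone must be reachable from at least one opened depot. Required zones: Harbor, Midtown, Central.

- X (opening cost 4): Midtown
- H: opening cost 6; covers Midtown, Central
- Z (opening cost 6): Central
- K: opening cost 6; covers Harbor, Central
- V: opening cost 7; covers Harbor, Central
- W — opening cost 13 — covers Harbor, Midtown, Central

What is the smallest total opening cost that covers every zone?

10

The greedy cost-per-new-zone heuristic would pick H and K for 12, but a cheaper cover exists.
Choose X and K: together they cover Harbor, Midtown, Central — every zone.
Total opening cost: 4 + 6 = 10.
No cover costs less than 10.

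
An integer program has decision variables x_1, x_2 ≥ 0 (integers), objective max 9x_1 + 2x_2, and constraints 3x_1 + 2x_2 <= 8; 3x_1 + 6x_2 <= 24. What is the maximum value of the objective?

20

The continuous relaxation peaks at (2.67, 0) with value 24.00; rounding to a feasible lattice point costs some objective.
(x_1,x_2)=(2,1): 3·2+2·1=8≤8, 3·2+6·1=12≤24, objective 20.
(x_1,x_2)=(2,0): 3·2+2·0=6≤8, 3·2+6·0=6≤24, objective 18.
(x_1,x_2)=(1,2): 3·1+2·2=7≤8, 3·1+6·2=15≤24, objective 13.
The best lattice point is (2,1), giving 20.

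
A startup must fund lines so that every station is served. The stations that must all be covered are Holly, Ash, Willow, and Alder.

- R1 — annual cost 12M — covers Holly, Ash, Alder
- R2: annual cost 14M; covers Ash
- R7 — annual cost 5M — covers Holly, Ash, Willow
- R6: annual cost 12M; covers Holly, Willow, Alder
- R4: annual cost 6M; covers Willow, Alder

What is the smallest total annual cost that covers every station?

Choose R7 and R4: together they cover Holly, Ash, Willow, Alder — every station.
Total annual cost: 5 + 6 = 11.

11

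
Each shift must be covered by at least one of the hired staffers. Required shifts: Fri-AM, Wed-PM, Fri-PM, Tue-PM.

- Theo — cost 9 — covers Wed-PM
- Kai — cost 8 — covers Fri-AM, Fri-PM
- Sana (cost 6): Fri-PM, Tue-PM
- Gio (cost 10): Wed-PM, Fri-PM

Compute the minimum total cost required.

Choose Theo, Kai, and Sana: together they cover Fri-AM, Wed-PM, Fri-PM, Tue-PM — every shift.
Total cost: 9 + 8 + 6 = 23.
No cover costs less than 23.

23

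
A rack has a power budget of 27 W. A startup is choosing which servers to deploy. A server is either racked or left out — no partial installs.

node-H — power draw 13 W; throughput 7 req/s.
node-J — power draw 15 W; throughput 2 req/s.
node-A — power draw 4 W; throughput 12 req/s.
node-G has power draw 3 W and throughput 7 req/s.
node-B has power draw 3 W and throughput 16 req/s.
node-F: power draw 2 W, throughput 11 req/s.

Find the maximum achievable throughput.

53

Allowing fractional choices, the relaxed optimum would be about 53.3, but servers are indivisible.
node-J + node-A + node-G + node-B + node-F: power draw 15 + 4 + 3 + 3 + 2 = 27 ≤ 27, throughput 2 + 12 + 7 + 16 + 11 = 48.
node-H + node-A + node-G + node-B + node-F: power draw 13 + 4 + 3 + 3 + 2 = 25 ≤ 27, throughput 7 + 12 + 7 + 16 + 11 = 53.
node-A + node-G + node-B + node-F: power draw 4 + 3 + 3 + 2 = 12 ≤ 27, throughput 12 + 7 + 16 + 11 = 46.
Best is node-H, node-A, node-G, node-B, and node-F with total throughput 53.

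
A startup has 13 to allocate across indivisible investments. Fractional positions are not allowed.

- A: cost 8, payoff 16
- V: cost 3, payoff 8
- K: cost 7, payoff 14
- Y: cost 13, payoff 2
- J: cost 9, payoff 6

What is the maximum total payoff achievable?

24

Take A and V: cost 8 + 3 = 11 ≤ 13, payoff 16 + 8 = 24.
No other feasible combination does better.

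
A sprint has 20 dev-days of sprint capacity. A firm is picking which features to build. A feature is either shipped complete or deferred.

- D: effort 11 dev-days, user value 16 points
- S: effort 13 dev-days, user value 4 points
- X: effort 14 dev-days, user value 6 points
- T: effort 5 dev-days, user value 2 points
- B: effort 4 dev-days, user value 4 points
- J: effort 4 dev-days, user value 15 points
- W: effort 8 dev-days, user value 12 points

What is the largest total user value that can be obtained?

35

Allowing fractional choices, the relaxed optimum would be about 38.6, but features are indivisible.
D + T + J: effort 11 + 5 + 4 = 20 ≤ 20, user value 16 + 2 + 15 = 33.
D + B + J: effort 11 + 4 + 4 = 19 ≤ 20, user value 16 + 4 + 15 = 35.
Best is D, B, and J with total user value 35.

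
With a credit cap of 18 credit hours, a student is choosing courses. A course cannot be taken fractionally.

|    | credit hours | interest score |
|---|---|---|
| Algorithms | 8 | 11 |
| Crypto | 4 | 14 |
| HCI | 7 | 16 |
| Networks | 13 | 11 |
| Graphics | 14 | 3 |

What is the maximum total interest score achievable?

Treat it as a binary knapsack problem.
Take Crypto and HCI: credit hours 4 + 7 = 11 ≤ 18, interest score 14 + 16 = 30.
No other feasible combination does better.

30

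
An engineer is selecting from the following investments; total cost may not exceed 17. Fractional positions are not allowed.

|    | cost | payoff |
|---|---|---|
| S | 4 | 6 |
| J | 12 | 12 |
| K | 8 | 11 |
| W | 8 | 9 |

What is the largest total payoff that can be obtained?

20

Take K and W: cost 8 + 8 = 16 ≤ 17, payoff 11 + 9 = 20.
No other feasible combination does better.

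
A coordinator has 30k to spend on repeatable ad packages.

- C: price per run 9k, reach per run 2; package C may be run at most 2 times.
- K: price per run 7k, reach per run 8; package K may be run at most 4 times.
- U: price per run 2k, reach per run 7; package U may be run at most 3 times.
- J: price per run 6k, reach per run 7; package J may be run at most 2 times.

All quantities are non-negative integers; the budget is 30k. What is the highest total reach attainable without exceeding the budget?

45

Take 3×K and 3×U: price 27 ≤ 30, reach 3·8 + 3·7 = 45.
U has the best ratio (7/2) and is taken to its limit of 3; remaining capacity is filled optimally with the others.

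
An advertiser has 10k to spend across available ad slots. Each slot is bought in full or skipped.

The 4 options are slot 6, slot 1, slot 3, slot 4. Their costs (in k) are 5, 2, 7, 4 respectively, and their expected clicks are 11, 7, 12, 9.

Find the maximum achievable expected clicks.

20

slot 6 + slot 1: cost 5 + 2 = 7 ≤ 10, expected clicks 11 + 7 = 18.
slot 1 + slot 3: cost 2 + 7 = 9 ≤ 10, expected clicks 7 + 12 = 19.
slot 6 + slot 4: cost 5 + 4 = 9 ≤ 10, expected clicks 11 + 9 = 20.
Best is slot 6 and slot 4 with total expected clicks 20.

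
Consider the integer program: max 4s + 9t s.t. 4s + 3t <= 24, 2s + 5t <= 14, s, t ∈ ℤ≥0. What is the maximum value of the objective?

The continuous relaxation peaks at (5.57, 0.571) with value 27.43; rounding to a feasible lattice point costs some objective.
(s,t)=(2,2): 4·2+3·2=14≤24, 2·2+5·2=14≤14, objective 26.
(s,t)=(4,1): 4·4+3·1=19≤24, 2·4+5·1=13≤14, objective 25.
(s,t)=(6,0): 4·6+3·0=24≤24, 2·6+5·0=12≤14, objective 24.
Maximum is 26 at (s,t)=(2,2).

26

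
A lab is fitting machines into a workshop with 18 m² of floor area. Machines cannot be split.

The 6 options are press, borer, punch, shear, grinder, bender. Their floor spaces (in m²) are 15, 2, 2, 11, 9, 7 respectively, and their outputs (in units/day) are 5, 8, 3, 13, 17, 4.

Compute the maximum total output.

borer + grinder + bender: floor space 2 + 9 + 7 = 18 ≤ 18, output 8 + 17 + 4 = 29.
borer + punch + grinder: floor space 2 + 2 + 9 = 13 ≤ 18, output 8 + 3 + 17 = 28.
Best is borer, grinder, and bender with total output 29.

29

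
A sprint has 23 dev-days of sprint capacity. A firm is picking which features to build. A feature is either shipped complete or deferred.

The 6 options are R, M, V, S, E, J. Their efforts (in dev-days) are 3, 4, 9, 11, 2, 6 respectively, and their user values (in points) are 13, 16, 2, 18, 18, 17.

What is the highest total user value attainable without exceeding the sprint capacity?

Allowing fractional choices, the relaxed optimum would be about 77.1, but features are indivisible.
R + S + E + J: effort 3 + 11 + 2 + 6 = 22 ≤ 23, user value 13 + 18 + 18 + 17 = 66.
M + S + E + J: effort 4 + 11 + 2 + 6 = 23 ≤ 23, user value 16 + 18 + 18 + 17 = 69.
R + M + S + E: effort 3 + 4 + 11 + 2 = 20 ≤ 23, user value 13 + 16 + 18 + 18 = 65.
Best is M, S, E, and J with total user value 69.

69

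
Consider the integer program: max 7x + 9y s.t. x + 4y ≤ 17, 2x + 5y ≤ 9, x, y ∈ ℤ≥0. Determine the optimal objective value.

28

The continuous relaxation peaks at (4.5, 0) with value 31.50; rounding to a feasible lattice point costs some objective.
(x,y)=(4,0): 1·4+4·0=4≤17, 2·4+5·0=8≤9, objective 28.
(x,y)=(3,0): 1·3+4·0=3≤17, 2·3+5·0=6≤9, objective 21.
No feasible integer point exceeds 28.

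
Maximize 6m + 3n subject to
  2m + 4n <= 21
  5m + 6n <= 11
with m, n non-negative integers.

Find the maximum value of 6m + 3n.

The continuous relaxation peaks at (2.2, 0) with value 13.20; rounding to a feasible lattice point costs some objective.
(m,n)=(2,0): 2·2+4·0=4≤21, 5·2+6·0=10≤11, objective 12.
(m,n)=(1,1): 2·1+4·1=6≤21, 5·1+6·1=11≤11, objective 9.
(m,n)=(1,0): 2·1+4·0=2≤21, 5·1+6·0=5≤11, objective 6.
The best lattice point is (2,0), giving 12.

12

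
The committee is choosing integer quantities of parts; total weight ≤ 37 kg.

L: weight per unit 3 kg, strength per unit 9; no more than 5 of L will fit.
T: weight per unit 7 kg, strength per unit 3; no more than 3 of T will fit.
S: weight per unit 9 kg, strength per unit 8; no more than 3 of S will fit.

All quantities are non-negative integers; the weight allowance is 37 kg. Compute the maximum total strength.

This is a bounded integer knapsack.
5×L, 1×T, and 1×S: weight 31 ≤ 37, strength 5·9 + 1·3 + 1·8 = 56.
5×L and 2×S: weight 33 ≤ 37, strength 5·9 + 2·8 = 61.
Best is 61.

61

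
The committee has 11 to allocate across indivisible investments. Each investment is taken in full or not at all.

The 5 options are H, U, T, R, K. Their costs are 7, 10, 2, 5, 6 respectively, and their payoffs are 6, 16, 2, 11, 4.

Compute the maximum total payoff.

Take U: cost 10 ≤ 11, payoff 16.
No other feasible combination does better.

16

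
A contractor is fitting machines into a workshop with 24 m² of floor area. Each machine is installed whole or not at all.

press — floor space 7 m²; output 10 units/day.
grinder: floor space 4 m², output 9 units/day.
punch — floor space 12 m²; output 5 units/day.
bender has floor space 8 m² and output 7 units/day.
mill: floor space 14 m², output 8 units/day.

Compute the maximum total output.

26

grinder + punch + bender: floor space 4 + 12 + 8 = 24 ≤ 24, output 9 + 5 + 7 = 21.
press + grinder + bender: floor space 7 + 4 + 8 = 19 ≤ 24, output 10 + 9 + 7 = 26.
press + grinder + punch: floor space 7 + 4 + 12 = 23 ≤ 24, output 10 + 9 + 5 = 24.
Best is press, grinder, and bender with total output 26.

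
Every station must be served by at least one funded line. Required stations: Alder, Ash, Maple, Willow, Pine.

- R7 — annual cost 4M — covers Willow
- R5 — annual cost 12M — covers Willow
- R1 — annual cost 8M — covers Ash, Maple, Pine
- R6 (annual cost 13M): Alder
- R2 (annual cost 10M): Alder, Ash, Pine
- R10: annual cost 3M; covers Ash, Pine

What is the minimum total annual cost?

22

The greedy cost-per-new-station heuristic would pick R10, R7, R1, and R2 for 25, but a cheaper cover exists.
Choose R7, R1, and R2: together they cover Alder, Ash, Maple, Willow, Pine — every station.
Total annual cost: 4 + 8 + 10 = 22.
No cover costs less than 22.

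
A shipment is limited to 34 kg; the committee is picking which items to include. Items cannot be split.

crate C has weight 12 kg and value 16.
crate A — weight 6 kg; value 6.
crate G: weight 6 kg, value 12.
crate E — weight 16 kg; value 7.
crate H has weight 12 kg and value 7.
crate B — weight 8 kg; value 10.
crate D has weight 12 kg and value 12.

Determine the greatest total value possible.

This is an integer program with binary decision variables.
Allowing fractional choices, the relaxed optimum would be about 46.0, but items are indivisible.
crate C + crate A + crate G + crate B: weight 12 + 6 + 6 + 8 = 32 ≤ 34, value 16 + 6 + 12 + 10 = 44.
crate C + crate G + crate D: weight 12 + 6 + 12 = 30 ≤ 34, value 16 + 12 + 12 = 40.
Best is crate C, crate A, crate G, and crate B with total value 44.

44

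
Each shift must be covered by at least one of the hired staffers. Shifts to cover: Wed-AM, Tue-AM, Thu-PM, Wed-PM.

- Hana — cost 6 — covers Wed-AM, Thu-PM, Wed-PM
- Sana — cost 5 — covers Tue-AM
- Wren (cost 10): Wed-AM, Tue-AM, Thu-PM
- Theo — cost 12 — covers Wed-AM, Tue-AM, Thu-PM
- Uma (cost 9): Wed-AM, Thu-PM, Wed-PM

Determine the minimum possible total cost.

Choose Hana and Sana: together they cover Wed-AM, Tue-AM, Thu-PM, Wed-PM — every shift.
Total cost: 6 + 5 = 11.
No cover costs less than 11.

11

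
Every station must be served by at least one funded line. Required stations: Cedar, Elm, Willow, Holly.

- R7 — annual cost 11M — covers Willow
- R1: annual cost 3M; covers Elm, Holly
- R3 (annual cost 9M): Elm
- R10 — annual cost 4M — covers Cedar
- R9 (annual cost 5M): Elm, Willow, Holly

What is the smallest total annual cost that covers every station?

9

The greedy cost-per-new-station heuristic would pick R1, R10, and R9 for 12, but a cheaper cover exists.
Choose R10 and R9: together they cover Cedar, Elm, Willow, Holly — every station.
Total annual cost: 4 + 5 = 9.
No cover costs less than 9.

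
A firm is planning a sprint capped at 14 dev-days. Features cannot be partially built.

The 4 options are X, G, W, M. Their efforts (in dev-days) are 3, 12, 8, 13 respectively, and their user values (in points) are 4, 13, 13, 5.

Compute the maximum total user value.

17

W: effort 8 ≤ 14, user value 13.
G: effort 12 ≤ 14, user value 13.
X + W: effort 3 + 8 = 11 ≤ 14, user value 4 + 13 = 17.
Best is X and W with total user value 17.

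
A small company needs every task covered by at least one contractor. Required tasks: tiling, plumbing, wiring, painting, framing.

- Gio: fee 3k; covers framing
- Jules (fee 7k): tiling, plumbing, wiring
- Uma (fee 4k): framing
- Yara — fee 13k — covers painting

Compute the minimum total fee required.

23

This is an integer covering problem.
Choose Gio, Jules, and Yara: together they cover tiling, plumbing, wiring, painting, framing — every task.
Total fee: 3 + 7 + 13 = 23.
No cover costs less than 23.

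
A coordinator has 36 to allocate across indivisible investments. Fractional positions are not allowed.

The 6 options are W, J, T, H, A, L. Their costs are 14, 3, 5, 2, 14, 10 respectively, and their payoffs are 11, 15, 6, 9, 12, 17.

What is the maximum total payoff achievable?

59

Take J, T, H, A, and L: cost 3 + 5 + 2 + 14 + 10 = 34 ≤ 36, payoff 15 + 6 + 9 + 12 + 17 = 59.
No other feasible combination does better.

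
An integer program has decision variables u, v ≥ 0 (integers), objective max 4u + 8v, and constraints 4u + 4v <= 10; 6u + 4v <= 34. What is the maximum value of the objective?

16

The continuous relaxation peaks at (0, 2.5) with value 20.00; rounding to a feasible lattice point costs some objective.
(u,v)=(0,2): 4·0+4·2=8≤10, 6·0+4·2=8≤34, objective 16.
(u,v)=(1,1): 4·1+4·1=8≤10, 6·1+4·1=10≤34, objective 12.
(u,v)=(0,1): 4·0+4·1=4≤10, 6·0+4·1=4≤34, objective 8.
Maximum is 16 at (u,v)=(0,2).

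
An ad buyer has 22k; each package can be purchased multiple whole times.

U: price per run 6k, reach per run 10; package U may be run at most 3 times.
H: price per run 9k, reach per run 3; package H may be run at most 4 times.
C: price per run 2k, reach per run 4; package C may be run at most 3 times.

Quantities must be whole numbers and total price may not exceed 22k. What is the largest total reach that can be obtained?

C has the best ratio (4/2); taking only C gives at most 3×4 = 12 (stopped by the supply cap of 3).
Mixing does better — 3×U and 2×C: price 22 ≤ 22, reach 3·10 + 2·4 = 38.

38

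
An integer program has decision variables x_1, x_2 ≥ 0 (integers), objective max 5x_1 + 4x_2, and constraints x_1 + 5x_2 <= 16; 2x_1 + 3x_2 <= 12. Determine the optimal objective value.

30

(x_1,x_2)=(6,0): 1·6+5·0=6≤16, 2·6+3·0=12≤12, objective 30.
(x_1,x_2)=(5,0): 1·5+5·0=5≤16, 2·5+3·0=10≤12, objective 25.
Maximum is 30 at (x_1,x_2)=(6,0).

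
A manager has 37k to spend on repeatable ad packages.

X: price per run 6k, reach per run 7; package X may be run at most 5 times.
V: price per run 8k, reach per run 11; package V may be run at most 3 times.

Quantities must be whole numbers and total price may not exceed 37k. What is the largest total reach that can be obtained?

3×X and 2×V: price 34 ≤ 37, reach 3·7 + 2·11 = 43.
2×X and 3×V: price 36 ≤ 37, reach 2·7 + 3·11 = 47.
Best is 47.

47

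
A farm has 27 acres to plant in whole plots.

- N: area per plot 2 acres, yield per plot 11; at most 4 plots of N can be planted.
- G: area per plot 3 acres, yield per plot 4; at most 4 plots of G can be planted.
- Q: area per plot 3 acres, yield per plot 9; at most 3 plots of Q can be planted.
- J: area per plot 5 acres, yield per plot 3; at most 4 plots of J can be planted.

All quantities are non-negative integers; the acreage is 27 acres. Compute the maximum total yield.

4×N, 2×G, and 3×Q: area 23 ≤ 27, yield 4·11 + 2·4 + 3·9 = 79.
4×N, 3×G, and 3×Q: area 26 ≤ 27, yield 4·11 + 3·4 + 3·9 = 83.
Best is 83.

83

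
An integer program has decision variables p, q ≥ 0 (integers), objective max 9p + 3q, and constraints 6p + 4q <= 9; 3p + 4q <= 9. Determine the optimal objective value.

Relaxing integrality, the LP optimum is 13.50 at (p,q) = (1.5, 0), which is not an integer point.
(p,q)=(1,0): 6·1+4·0=6≤9, 3·1+4·0=3≤9, objective 9.
(p,q)=(0,1): 6·0+4·1=4≤9, 3·0+4·1=4≤9, objective 3.
(p,q)=(0,0): 6·0+4·0=0≤9, 3·0+4·0=0≤9, objective 0.
The best lattice point is (1,0), giving 9.

9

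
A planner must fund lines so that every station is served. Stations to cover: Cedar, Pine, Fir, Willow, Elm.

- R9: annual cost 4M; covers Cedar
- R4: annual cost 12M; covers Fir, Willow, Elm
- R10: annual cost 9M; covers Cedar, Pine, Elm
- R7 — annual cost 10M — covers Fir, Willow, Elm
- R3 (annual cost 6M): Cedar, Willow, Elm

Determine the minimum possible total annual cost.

19

This is a weighted set-cover instance.
The greedy cost-per-new-station heuristic would pick R3, R10, and R7 for 25, but a cheaper cover exists.
Choose R10 and R7: together they cover Cedar, Pine, Fir, Willow, Elm — every station.
Total annual cost: 9 + 10 = 19.
No cover costs less than 19.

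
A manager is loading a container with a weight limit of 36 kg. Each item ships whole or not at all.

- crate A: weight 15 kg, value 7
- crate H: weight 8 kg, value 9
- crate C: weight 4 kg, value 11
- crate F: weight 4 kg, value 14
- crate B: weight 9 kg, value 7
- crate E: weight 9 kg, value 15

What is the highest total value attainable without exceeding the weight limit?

This is an integer program with binary decision variables.
crate H + crate C + crate F + crate E: weight 8 + 4 + 4 + 9 = 25 ≤ 36, value 9 + 11 + 14 + 15 = 49.
crate H + crate C + crate F + crate B + crate E: weight 8 + 4 + 4 + 9 + 9 = 34 ≤ 36, value 9 + 11 + 14 + 7 + 15 = 56.
crate C + crate F + crate B + crate E: weight 4 + 4 + 9 + 9 = 26 ≤ 36, value 11 + 14 + 7 + 15 = 47.
Best is crate H, crate C, crate F, crate B, and crate E with total value 56.

56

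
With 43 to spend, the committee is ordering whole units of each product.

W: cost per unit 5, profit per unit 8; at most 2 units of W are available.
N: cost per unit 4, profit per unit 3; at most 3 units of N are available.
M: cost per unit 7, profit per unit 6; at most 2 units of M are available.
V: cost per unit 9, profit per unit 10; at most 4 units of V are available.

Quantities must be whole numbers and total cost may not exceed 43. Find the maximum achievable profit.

49

W has the best ratio (8/5); taking only W gives at most 2×8 = 16 (stopped by the supply cap of 2).
Mixing does better — 2×W, 1×N, and 3×V: cost 41 ≤ 43, profit 2·8 + 1·3 + 3·10 = 49.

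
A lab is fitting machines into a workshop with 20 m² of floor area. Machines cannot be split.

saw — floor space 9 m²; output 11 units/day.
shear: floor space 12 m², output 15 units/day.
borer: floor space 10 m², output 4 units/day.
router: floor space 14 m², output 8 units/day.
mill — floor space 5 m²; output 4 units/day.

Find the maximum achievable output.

shear: floor space 12 ≤ 20, output 15.
shear + mill: floor space 12 + 5 = 17 ≤ 20, output 15 + 4 = 19.
saw + mill: floor space 9 + 5 = 14 ≤ 20, output 11 + 4 = 15.
Best is shear and mill with total output 19.

19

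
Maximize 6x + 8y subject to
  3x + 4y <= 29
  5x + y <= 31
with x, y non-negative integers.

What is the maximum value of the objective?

58

(x,y)=(3,5): 3·3+4·5=29≤29, 5·3+1·5=20≤31, objective 58.
(x,y)=(4,4): 3·4+4·4=28≤29, 5·4+1·4=24≤31, objective 56.
The best lattice point is (3,5), giving 58.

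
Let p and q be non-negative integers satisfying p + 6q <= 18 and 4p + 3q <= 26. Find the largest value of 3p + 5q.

25

Relaxing integrality, the LP optimum is 25.52 at (p,q) = (4.86, 2.19), which is not an integer point.
(p,q)=(5,2): 1·5+6·2=17≤18, 4·5+3·2=26≤26, objective 25.
(p,q)=(4,2): 1·4+6·2=16≤18, 4·4+3·2=22≤26, objective 22.
(p,q)=(5,1): 1·5+6·1=11≤18, 4·5+3·1=23≤26, objective 20.
Maximum is 25 at (p,q)=(5,2).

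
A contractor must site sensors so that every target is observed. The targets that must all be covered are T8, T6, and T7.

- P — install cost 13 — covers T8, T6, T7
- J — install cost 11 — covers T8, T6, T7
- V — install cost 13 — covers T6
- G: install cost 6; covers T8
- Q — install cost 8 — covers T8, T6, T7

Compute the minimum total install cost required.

This is a weighted set-cover instance.
Q alone covers T8, T6, T7 — every target.
Total install cost: 8.
No cover costs less than 8.

8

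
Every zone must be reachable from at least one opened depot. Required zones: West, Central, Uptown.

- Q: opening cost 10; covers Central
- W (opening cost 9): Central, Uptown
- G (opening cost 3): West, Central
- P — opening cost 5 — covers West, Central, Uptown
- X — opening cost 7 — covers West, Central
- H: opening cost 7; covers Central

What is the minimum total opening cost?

5

This is an integer covering problem.
The greedy cost-per-new-zone heuristic would pick G and P for 8, but a cheaper cover exists.
P alone covers West, Central, Uptown — every zone.
Total opening cost: 5.
No cover costs less than 5.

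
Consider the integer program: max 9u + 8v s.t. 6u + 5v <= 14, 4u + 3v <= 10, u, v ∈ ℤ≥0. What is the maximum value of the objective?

The continuous relaxation peaks at (0, 2.8) with value 22.40; rounding to a feasible lattice point costs some objective.
(u,v)=(2,0): 6·2+5·0=12≤14, 4·2+3·0=8≤10, objective 18.
(u,v)=(1,1): 6·1+5·1=11≤14, 4·1+3·1=7≤10, objective 17.
(u,v)=(0,2): 6·0+5·2=10≤14, 4·0+3·2=6≤10, objective 16.
(u,v)=(1,0): 6·1+5·0=6≤14, 4·1+3·0=4≤10, objective 9.
Maximum is 18 at (u,v)=(2,0).

18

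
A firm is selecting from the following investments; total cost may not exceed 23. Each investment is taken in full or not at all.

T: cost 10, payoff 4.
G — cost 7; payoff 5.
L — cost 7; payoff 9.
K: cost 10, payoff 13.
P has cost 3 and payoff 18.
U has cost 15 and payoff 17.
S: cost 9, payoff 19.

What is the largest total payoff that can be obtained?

50

Allowing fractional choices, the relaxed optimum would be about 51.3, but investments are indivisible.
G + P + S: cost 7 + 3 + 9 = 19 ≤ 23, payoff 5 + 18 + 19 = 42.
K + P + S: cost 10 + 3 + 9 = 22 ≤ 23, payoff 13 + 18 + 19 = 50.
L + P + S: cost 7 + 3 + 9 = 19 ≤ 23, payoff 9 + 18 + 19 = 46.
Best is K, P, and S with total payoff 50.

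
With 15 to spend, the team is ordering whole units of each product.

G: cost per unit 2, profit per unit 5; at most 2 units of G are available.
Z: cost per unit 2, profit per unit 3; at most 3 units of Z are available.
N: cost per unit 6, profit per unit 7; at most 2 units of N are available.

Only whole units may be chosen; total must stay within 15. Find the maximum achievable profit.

Take 2×G, 2×Z, and 1×N: cost 14 ≤ 15, profit 2·5 + 2·3 + 1·7 = 23.
G has the best ratio (5/2) and is taken to its limit of 2; remaining capacity is filled optimally with the others.

23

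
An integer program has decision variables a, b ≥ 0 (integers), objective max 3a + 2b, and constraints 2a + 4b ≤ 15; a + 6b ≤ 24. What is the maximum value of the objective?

(a,b)=(7,0) is feasible, giving 21.
(a,b)=(6,0) is feasible, giving 18.
Maximum is 21 at (a,b)=(7,0).

21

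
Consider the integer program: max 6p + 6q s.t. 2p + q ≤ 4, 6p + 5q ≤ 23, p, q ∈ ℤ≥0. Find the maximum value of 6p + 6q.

24

(p,q)=(0,4): 2·0+1·4=4≤4, 6·0+5·4=20≤23, objective 24.
(p,q)=(0,3): 2·0+1·3=3≤4, 6·0+5·3=15≤23, objective 18.
The best lattice point is (0,4), giving 24.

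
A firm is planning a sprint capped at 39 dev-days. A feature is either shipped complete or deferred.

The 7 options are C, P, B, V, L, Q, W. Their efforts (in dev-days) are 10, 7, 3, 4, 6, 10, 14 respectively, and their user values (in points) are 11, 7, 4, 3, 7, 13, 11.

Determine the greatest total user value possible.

C + P + V + L + Q: effort 10 + 7 + 4 + 6 + 10 = 37 ≤ 39, user value 11 + 7 + 3 + 7 + 13 = 41.
C + P + B + L + Q: effort 10 + 7 + 3 + 6 + 10 = 36 ≤ 39, user value 11 + 7 + 4 + 7 + 13 = 42.
Best is C, P, B, L, and Q with total user value 42.

42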